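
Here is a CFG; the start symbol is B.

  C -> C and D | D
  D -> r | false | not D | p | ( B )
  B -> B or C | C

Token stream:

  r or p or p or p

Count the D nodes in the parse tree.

4

[B [B [B [B [C [D r]]] or [C [D p]]] or [C [D p]]] or [C [D p]]]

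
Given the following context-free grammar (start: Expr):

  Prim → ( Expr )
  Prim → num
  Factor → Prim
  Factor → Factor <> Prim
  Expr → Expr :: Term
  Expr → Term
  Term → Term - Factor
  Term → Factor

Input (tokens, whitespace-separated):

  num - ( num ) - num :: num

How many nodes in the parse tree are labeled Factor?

5

[Expr [Expr [Term [Term [Term [Factor [Prim num]]] - [Factor [Prim ( [Expr [Term [Factor [Prim num]]]] )]]] - [Factor [Prim num]]]] :: [Term [Factor [Prim num]]]]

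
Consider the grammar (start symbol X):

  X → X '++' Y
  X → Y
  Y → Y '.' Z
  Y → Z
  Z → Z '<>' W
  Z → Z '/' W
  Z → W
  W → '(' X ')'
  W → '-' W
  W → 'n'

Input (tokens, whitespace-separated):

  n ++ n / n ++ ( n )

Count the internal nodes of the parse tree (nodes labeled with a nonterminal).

[X [X [X [Y [Z [W n]]]] ++ [Y [Z [Z [W n]] / [W n]]]] ++ [Y [Z [W ( [X [Y [Z [W n]]]] )]]]]

18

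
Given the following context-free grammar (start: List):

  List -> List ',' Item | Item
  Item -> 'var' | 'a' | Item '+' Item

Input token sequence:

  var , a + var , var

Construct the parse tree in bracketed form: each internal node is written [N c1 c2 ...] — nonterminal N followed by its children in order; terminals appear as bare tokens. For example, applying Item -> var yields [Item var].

List
List , Item
List , Item , Item
Item , Item , Item
var , Item , Item
var , Item + Item , Item
var , a + Item , Item
var , a + var , Item
var , a + var , var

[List [List [List [Item var]] , [Item [Item a] + [Item var]]] , [Item var]]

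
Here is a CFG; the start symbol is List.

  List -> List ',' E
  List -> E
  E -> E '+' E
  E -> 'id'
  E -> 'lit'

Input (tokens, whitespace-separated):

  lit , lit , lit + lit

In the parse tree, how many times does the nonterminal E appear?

5

[List [List [List [E lit]] , [E lit]] , [E [E lit] + [E lit]]]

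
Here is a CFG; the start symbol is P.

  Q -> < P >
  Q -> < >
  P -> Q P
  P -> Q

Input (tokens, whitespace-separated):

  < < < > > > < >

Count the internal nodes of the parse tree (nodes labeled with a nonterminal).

[P [Q < [P [Q < [P [Q < >]] >]] >] [P [Q < >]]]

8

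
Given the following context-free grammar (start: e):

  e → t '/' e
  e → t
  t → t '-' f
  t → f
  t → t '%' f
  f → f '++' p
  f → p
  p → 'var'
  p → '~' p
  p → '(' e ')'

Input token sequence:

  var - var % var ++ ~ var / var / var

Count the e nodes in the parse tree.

[e [t [t [t [f [p var]]] - [f [p var]]] % [f [f [p var]] ++ [p ~ [p var]]]] / [e [t [f [p var]]] / [e [t [f [p var]]]]]]

3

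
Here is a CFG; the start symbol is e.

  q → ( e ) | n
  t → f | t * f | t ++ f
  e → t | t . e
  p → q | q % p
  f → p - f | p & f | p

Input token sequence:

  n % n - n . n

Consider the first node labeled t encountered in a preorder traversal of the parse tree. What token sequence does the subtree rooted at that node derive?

n % n - n

[e [t [f [p [q n] % [p [q n]]] - [f [p [q n]]]]] . [e [t [f [p [q n]]]]]]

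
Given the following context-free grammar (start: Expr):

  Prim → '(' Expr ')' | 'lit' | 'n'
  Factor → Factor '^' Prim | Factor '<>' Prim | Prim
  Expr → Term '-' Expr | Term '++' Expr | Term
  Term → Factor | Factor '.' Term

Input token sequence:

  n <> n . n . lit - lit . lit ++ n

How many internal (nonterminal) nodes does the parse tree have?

23

[Expr [Term [Factor [Factor [Prim n]] <> [Prim n]] . [Term [Factor [Prim n]] . [Term [Factor [Prim lit]]]]] - [Expr [Term [Factor [Prim lit]] . [Term [Factor [Prim lit]]]] ++ [Expr [Term [Factor [Prim n]]]]]]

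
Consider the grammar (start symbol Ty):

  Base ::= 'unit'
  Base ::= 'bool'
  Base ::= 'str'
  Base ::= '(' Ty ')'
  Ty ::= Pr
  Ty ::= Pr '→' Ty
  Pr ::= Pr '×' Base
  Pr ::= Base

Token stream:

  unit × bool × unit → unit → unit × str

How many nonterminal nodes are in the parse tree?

[Ty [Pr [Pr [Pr [Base unit]] × [Base bool]] × [Base unit]] → [Ty [Pr [Base unit]] → [Ty [Pr [Pr [Base unit]] × [Base str]]]]]

15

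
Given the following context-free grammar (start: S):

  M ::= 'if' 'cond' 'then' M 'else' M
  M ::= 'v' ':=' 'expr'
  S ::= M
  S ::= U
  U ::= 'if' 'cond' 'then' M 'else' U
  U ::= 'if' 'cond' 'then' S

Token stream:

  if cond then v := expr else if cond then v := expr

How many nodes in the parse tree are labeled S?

[S [U if cond then [M v := expr] else [U if cond then [S [M v := expr]]]]]

2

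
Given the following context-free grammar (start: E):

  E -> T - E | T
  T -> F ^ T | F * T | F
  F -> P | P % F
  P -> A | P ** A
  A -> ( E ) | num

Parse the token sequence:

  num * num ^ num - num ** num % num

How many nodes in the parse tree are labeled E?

2

[E [T [F [P [A num]]] * [T [F [P [A num]]] ^ [T [F [P [A num]]]]]] - [E [T [F [P [P [A num]] ** [A num]] % [F [P [A num]]]]]]]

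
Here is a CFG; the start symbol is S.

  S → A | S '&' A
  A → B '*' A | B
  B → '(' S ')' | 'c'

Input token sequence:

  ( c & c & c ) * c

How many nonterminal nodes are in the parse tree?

[S [A [B ( [S [S [S [A [B c]]] & [A [B c]]] & [A [B c]]] )] * [A [B c]]]]

14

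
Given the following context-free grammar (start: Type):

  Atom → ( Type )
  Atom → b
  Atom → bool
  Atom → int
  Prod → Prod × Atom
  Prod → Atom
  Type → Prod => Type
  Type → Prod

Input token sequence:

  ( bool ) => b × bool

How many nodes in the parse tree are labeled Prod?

4

[Type [Prod [Atom ( [Type [Prod [Atom bool]]] )]] => [Type [Prod [Prod [Atom b]] × [Atom bool]]]]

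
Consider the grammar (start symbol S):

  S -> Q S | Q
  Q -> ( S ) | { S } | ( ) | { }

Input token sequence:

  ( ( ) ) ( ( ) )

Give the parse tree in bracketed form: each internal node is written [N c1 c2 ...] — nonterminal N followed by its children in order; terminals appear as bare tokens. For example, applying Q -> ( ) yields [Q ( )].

[S [Q ( [S [Q ( )]] )] [S [Q ( [S [Q ( )]] )]]]

S
Q S
( S ) S
( Q ) S
( ( ) ) S
( ( ) ) Q
( ( ) ) ( S )
( ( ) ) ( Q )
( ( ) ) ( ( ) )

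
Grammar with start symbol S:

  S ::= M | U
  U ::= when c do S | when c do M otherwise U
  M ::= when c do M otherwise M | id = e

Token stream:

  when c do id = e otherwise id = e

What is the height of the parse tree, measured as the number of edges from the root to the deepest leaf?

[S [M when c do [M id = e] otherwise [M id = e]]]

3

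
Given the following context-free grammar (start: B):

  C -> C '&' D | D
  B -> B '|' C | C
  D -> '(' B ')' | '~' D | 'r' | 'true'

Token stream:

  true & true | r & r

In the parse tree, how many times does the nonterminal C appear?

4

[B [B [C [C [D true]] & [D true]]] | [C [C [D r]] & [D r]]]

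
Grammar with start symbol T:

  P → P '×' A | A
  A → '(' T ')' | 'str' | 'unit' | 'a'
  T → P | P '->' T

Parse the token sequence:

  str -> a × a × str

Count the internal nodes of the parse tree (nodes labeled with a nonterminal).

[T [P [A str]] -> [T [P [P [P [A a]] × [A a]] × [A str]]]]

10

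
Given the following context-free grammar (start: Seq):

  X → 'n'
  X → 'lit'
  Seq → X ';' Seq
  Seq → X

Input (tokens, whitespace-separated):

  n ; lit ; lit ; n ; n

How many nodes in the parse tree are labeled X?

[Seq [X n] ; [Seq [X lit] ; [Seq [X lit] ; [Seq [X n] ; [Seq [X n]]]]]]

5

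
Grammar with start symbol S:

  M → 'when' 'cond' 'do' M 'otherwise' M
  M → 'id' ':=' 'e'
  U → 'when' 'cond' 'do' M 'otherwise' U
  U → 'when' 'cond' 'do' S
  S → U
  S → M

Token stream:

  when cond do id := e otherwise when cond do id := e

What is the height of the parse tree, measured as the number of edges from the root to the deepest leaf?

[S [U when cond do [M id := e] otherwise [U when cond do [S [M id := e]]]]]

5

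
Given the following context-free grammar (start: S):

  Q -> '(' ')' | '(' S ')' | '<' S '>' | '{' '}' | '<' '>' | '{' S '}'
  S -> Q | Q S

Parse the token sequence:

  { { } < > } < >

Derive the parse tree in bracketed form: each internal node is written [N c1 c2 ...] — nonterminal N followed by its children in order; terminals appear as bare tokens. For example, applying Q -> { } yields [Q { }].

[S [Q { [S [Q { }] [S [Q < >]]] }] [S [Q < >]]]

S
Q S
{ S } S
{ Q S } S
{ { } S } S
{ { } Q } S
{ { } < > } S
{ { } < > } Q
{ { } < > } < >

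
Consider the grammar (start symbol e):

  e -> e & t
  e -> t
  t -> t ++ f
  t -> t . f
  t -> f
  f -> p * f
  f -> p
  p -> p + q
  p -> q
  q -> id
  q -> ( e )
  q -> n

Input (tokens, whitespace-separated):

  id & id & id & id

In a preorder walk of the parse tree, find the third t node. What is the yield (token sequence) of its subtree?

id

[e [e [e [e [t [f [p [q id]]]]] & [t [f [p [q id]]]]] & [t [f [p [q id]]]]] & [t [f [p [q id]]]]]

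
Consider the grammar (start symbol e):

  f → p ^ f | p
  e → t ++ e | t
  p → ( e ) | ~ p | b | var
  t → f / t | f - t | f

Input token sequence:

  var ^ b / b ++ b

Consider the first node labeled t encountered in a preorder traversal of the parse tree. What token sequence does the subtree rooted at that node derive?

var ^ b / b

[e [t [f [p var] ^ [f [p b]]] / [t [f [p b]]]] ++ [e [t [f [p b]]]]]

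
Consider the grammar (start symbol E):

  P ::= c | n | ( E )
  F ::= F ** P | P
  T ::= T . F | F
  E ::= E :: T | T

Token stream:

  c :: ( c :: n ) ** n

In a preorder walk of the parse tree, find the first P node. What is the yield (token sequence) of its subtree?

[E [E [T [F [P c]]]] :: [T [F [F [P ( [E [E [T [F [P c]]]] :: [T [F [P n]]]] )]] ** [P n]]]]

c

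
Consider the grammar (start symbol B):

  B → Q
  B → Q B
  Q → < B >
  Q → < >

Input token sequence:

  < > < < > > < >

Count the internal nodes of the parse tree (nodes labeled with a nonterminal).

8

[B [Q < >] [B [Q < [B [Q < >]] >] [B [Q < >]]]]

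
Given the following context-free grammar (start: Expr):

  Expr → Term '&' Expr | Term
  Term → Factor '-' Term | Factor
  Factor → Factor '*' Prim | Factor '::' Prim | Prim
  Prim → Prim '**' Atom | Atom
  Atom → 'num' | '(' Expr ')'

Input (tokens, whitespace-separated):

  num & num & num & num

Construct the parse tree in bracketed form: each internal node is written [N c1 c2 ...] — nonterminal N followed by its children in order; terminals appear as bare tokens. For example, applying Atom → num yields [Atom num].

Expr
Term & Expr
Factor & Expr
Prim & Expr
Atom & Expr
num & Expr
num & Term & Expr
num & Factor & Expr
num & Prim & Expr
num & Atom & Expr
num & num & Expr
num & num & Term & Expr
num & num & Factor & Expr
num & num & Prim & Expr
num & num & Atom & Expr
num & num & num & Expr
num & num & num & Term
num & num & num & Factor
num & num & num & Prim
num & num & num & Atom
num & num & num & num

[Expr [Term [Factor [Prim [Atom num]]]] & [Expr [Term [Factor [Prim [Atom num]]]] & [Expr [Term [Factor [Prim [Atom num]]]] & [Expr [Term [Factor [Prim [Atom num]]]]]]]]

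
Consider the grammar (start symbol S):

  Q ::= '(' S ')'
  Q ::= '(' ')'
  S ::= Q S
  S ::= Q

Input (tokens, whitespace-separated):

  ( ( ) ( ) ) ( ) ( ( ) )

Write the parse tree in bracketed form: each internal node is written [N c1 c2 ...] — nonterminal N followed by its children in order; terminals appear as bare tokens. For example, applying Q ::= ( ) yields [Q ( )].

[S [Q ( [S [Q ( )] [S [Q ( )]]] )] [S [Q ( )] [S [Q ( [S [Q ( )]] )]]]]

S
Q S
( S ) S
( Q S ) S
( ( ) S ) S
( ( ) Q ) S
( ( ) ( ) ) S
( ( ) ( ) ) Q S
( ( ) ( ) ) ( ) S
( ( ) ( ) ) ( ) Q
( ( ) ( ) ) ( ) ( S )
( ( ) ( ) ) ( ) ( Q )
( ( ) ( ) ) ( ) ( ( ) )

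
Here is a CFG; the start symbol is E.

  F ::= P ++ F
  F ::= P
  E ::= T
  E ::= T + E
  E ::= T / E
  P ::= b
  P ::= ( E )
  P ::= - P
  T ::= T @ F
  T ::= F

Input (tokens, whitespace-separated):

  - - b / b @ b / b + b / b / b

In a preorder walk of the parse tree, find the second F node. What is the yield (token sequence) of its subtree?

[E [T [F [P - [P - [P b]]]]] / [E [T [T [F [P b]]] @ [F [P b]]] / [E [T [F [P b]]] + [E [T [F [P b]]] / [E [T [F [P b]]] / [E [T [F [P b]]]]]]]]]

b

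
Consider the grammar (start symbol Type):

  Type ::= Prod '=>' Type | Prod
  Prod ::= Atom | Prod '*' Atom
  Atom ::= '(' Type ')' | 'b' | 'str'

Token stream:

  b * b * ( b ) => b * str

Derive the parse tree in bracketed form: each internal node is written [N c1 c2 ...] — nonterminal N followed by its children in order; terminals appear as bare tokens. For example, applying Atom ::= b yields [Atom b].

[Type [Prod [Prod [Prod [Atom b]] * [Atom b]] * [Atom ( [Type [Prod [Atom b]]] )]] => [Type [Prod [Prod [Atom b]] * [Atom str]]]]

Type
Prod => Type
Prod * Atom => Type
Prod * Atom * Atom => Type
Atom * Atom * Atom => Type
b * Atom * Atom => Type
b * b * Atom => Type
b * b * ( Type ) => Type
b * b * ( Prod ) => Type
b * b * ( Atom ) => Type
b * b * ( b ) => Type
b * b * ( b ) => Prod
b * b * ( b ) => Prod * Atom
b * b * ( b ) => Atom * Atom
b * b * ( b ) => b * Atom
b * b * ( b ) => b * str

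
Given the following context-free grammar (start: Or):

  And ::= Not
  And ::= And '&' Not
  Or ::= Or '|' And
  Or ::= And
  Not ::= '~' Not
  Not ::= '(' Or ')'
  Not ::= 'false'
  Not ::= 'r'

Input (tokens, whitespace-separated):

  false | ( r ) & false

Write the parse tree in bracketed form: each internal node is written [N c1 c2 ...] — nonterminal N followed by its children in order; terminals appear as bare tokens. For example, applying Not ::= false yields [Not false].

[Or [Or [And [Not false]]] | [And [And [Not ( [Or [And [Not r]]] )]] & [Not false]]]

Or
Or | And
And | And
Not | And
false | And
false | And & Not
false | Not & Not
false | ( Or ) & Not
false | ( And ) & Not
false | ( Not ) & Not
false | ( r ) & Not
false | ( r ) & false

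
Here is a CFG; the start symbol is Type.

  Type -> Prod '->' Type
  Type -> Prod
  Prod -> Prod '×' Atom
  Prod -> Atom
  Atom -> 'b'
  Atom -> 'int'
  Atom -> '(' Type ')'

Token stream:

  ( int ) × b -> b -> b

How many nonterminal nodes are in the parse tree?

14

[Type [Prod [Prod [Atom ( [Type [Prod [Atom int]]] )]] × [Atom b]] -> [Type [Prod [Atom b]] -> [Type [Prod [Atom b]]]]]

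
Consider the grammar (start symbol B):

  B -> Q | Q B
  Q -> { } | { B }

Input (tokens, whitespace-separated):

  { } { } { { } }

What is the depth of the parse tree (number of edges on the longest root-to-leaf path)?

[B [Q { }] [B [Q { }] [B [Q { [B [Q { }]] }]]]]

6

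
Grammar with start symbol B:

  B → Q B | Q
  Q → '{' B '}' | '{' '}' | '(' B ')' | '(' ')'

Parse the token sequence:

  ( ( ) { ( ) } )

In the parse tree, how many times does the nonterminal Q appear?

[B [Q ( [B [Q ( )] [B [Q { [B [Q ( )]] }]]] )]]

4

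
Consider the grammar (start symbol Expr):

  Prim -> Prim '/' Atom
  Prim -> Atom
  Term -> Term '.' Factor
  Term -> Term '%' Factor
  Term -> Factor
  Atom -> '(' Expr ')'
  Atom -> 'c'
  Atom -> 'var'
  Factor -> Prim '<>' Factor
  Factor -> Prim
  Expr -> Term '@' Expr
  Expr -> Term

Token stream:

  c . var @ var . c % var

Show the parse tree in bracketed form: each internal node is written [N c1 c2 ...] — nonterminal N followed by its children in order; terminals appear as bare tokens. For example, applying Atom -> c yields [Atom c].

Expr
Term @ Expr
Term . Factor @ Expr
Factor . Factor @ Expr
Prim . Factor @ Expr
Atom . Factor @ Expr
c . Factor @ Expr
c . Prim @ Expr
c . Atom @ Expr
c . var @ Expr
c . var @ Term
c . var @ Term % Factor
c . var @ Term . Factor % Factor
c . var @ Factor . Factor % Factor
c . var @ Prim . Factor % Factor
c . var @ Atom . Factor % Factor
c . var @ var . Factor % Factor
c . var @ var . Prim % Factor
c . var @ var . Atom % Factor
c . var @ var . c % Factor
c . var @ var . c % Prim
c . var @ var . c % Atom
c . var @ var . c % var

[Expr [Term [Term [Factor [Prim [Atom c]]]] . [Factor [Prim [Atom var]]]] @ [Expr [Term [Term [Term [Factor [Prim [Atom var]]]] . [Factor [Prim [Atom c]]]] % [Factor [Prim [Atom var]]]]]]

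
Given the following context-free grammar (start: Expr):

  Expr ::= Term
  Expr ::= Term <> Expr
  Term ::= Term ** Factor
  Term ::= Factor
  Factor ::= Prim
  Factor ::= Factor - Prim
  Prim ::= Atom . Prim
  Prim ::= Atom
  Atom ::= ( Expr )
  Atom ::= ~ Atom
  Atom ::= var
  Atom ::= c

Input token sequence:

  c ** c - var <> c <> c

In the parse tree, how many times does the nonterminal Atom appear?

[Expr [Term [Term [Factor [Prim [Atom c]]]] ** [Factor [Factor [Prim [Atom c]]] - [Prim [Atom var]]]] <> [Expr [Term [Factor [Prim [Atom c]]]] <> [Expr [Term [Factor [Prim [Atom c]]]]]]]

5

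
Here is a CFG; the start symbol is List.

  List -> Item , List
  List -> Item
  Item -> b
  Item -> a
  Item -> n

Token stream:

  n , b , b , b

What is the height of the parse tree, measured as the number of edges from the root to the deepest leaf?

5

[List [Item n] , [List [Item b] , [List [Item b] , [List [Item b]]]]]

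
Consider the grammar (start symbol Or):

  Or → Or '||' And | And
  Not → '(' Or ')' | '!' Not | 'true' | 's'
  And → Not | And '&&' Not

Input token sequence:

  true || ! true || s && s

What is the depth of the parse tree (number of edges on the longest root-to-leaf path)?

[Or [Or [Or [And [Not true]]] || [And [Not ! [Not true]]]] || [And [And [Not s]] && [Not s]]]

5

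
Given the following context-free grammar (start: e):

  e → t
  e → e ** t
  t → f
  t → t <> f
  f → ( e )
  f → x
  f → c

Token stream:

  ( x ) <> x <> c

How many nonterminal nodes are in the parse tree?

10

[e [t [t [t [f ( [e [t [f x]]] )]] <> [f x]] <> [f c]]]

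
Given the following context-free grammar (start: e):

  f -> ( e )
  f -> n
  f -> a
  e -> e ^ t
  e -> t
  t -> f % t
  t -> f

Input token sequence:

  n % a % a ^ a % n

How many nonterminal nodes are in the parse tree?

[e [e [t [f n] % [t [f a] % [t [f a]]]]] ^ [t [f a] % [t [f n]]]]

12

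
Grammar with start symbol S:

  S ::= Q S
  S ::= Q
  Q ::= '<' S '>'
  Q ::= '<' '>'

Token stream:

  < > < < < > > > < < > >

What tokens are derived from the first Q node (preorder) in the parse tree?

[S [Q < >] [S [Q < [S [Q < [S [Q < >]] >]] >] [S [Q < [S [Q < >]] >]]]]

< >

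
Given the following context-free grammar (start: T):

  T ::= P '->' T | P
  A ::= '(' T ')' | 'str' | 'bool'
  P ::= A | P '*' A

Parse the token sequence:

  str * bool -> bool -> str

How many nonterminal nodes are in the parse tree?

11

[T [P [P [A str]] * [A bool]] -> [T [P [A bool]] -> [T [P [A str]]]]]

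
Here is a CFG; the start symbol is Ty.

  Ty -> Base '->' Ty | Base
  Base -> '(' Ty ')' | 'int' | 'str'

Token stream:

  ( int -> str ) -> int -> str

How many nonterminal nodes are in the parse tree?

10

[Ty [Base ( [Ty [Base int] -> [Ty [Base str]]] )] -> [Ty [Base int] -> [Ty [Base str]]]]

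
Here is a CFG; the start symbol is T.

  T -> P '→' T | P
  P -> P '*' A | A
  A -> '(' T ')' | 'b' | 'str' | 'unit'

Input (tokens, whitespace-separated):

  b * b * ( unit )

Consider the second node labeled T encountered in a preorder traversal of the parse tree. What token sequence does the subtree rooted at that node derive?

unit

[T [P [P [P [A b]] * [A b]] * [A ( [T [P [A unit]]] )]]]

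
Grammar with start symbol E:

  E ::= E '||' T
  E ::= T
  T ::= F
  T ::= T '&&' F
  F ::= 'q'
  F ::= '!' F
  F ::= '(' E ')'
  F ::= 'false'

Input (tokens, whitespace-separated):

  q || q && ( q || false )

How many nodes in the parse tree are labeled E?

[E [E [T [F q]]] || [T [T [F q]] && [F ( [E [E [T [F q]]] || [T [F false]]] )]]]

4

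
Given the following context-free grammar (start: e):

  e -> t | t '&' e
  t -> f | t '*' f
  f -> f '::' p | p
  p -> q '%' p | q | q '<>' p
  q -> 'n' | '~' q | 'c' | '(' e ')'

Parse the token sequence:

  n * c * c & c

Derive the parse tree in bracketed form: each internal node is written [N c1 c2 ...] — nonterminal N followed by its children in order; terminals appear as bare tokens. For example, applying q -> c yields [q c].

[e [t [t [t [f [p [q n]]]] * [f [p [q c]]]] * [f [p [q c]]]] & [e [t [f [p [q c]]]]]]

e
t & e
t * f & e
t * f * f & e
f * f * f & e
p * f * f & e
q * f * f & e
n * f * f & e
n * p * f & e
n * q * f & e
n * c * f & e
n * c * p & e
n * c * q & e
n * c * c & e
n * c * c & t
n * c * c & f
n * c * c & p
n * c * c & q
n * c * c & c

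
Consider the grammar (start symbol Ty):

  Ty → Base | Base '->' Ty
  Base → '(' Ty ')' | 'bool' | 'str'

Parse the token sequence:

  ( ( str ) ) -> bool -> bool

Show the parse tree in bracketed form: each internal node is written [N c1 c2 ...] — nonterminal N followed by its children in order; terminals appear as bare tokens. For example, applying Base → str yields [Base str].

Ty
Base -> Ty
( Ty ) -> Ty
( Base ) -> Ty
( ( Ty ) ) -> Ty
( ( Base ) ) -> Ty
( ( str ) ) -> Ty
( ( str ) ) -> Base -> Ty
( ( str ) ) -> bool -> Ty
( ( str ) ) -> bool -> Base
( ( str ) ) -> bool -> bool

[Ty [Base ( [Ty [Base ( [Ty [Base str]] )]] )] -> [Ty [Base bool] -> [Ty [Base bool]]]]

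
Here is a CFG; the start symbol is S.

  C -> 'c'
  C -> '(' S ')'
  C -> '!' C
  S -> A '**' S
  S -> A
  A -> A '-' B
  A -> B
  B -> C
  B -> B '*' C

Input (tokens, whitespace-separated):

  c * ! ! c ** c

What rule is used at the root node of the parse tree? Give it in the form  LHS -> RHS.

S -> A '**' S

[S [A [B [B [C c]] * [C ! [C ! [C c]]]]] ** [S [A [B [C c]]]]]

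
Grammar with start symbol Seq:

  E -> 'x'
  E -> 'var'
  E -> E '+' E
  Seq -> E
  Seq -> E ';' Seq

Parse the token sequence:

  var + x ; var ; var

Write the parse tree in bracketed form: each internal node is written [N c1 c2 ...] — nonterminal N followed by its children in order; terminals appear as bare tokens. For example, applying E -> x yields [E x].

Seq
E ; Seq
E + E ; Seq
var + E ; Seq
var + x ; Seq
var + x ; E ; Seq
var + x ; var ; Seq
var + x ; var ; E
var + x ; var ; var

[Seq [E [E var] + [E x]] ; [Seq [E var] ; [Seq [E var]]]]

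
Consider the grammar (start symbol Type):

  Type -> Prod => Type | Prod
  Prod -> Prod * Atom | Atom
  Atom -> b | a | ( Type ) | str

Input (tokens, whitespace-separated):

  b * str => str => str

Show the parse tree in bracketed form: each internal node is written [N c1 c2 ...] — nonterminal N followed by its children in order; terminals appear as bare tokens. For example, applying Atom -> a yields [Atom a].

Type
Prod => Type
Prod * Atom => Type
Atom * Atom => Type
b * Atom => Type
b * str => Type
b * str => Prod => Type
b * str => Atom => Type
b * str => str => Type
b * str => str => Prod
b * str => str => Atom
b * str => str => str

[Type [Prod [Prod [Atom b]] * [Atom str]] => [Type [Prod [Atom str]] => [Type [Prod [Atom str]]]]]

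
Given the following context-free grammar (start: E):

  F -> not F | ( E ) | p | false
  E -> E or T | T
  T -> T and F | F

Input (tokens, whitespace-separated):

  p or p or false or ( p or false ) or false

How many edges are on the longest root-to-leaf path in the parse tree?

8

[E [E [E [E [E [T [F p]]] or [T [F p]]] or [T [F false]]] or [T [F ( [E [E [T [F p]]] or [T [F false]]] )]]] or [T [F false]]]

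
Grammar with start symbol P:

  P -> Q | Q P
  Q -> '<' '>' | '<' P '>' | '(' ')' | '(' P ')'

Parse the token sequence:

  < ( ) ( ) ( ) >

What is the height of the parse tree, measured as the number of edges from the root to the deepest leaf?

6

[P [Q < [P [Q ( )] [P [Q ( )] [P [Q ( )]]]] >]]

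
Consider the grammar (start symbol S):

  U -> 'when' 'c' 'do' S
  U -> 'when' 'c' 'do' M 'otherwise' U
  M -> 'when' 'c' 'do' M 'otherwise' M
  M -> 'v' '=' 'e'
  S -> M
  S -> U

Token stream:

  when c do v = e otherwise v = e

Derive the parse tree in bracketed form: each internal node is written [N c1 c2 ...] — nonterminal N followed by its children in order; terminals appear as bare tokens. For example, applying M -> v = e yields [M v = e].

S
M
when c do M otherwise M
when c do v = e otherwise M
when c do v = e otherwise v = e

[S [M when c do [M v = e] otherwise [M v = e]]]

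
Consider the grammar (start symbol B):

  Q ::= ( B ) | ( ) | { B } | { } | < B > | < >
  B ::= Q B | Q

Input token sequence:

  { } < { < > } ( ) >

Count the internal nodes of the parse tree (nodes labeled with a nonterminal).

[B [Q { }] [B [Q < [B [Q { [B [Q < >]] }] [B [Q ( )]]] >]]]

10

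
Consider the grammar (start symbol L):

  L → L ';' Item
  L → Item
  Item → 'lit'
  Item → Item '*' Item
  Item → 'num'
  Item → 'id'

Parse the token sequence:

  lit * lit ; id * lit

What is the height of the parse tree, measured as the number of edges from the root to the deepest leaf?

4

[L [L [Item [Item lit] * [Item lit]]] ; [Item [Item id] * [Item lit]]]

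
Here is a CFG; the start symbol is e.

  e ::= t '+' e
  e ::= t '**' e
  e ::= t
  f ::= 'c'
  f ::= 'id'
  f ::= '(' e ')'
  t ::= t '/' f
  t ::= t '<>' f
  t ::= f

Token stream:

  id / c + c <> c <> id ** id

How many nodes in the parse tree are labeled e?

[e [t [t [f id]] / [f c]] + [e [t [t [t [f c]] <> [f c]] <> [f id]] ** [e [t [f id]]]]]

3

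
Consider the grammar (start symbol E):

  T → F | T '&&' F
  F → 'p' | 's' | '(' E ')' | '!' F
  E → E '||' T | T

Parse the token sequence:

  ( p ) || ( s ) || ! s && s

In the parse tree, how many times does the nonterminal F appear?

7

[E [E [E [T [F ( [E [T [F p]]] )]]] || [T [F ( [E [T [F s]]] )]]] || [T [T [F ! [F s]]] && [F s]]]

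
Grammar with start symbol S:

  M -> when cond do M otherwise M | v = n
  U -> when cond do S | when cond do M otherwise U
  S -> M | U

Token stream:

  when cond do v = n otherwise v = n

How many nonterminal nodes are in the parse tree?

4

[S [M when cond do [M v = n] otherwise [M v = n]]]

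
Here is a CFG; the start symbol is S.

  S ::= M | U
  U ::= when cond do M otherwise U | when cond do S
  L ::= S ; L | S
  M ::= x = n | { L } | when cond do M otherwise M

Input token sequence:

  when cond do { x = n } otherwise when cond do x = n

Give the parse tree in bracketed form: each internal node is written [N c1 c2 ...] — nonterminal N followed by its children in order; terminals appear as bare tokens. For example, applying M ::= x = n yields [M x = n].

[S [U when cond do [M { [L [S [M x = n]]] }] otherwise [U when cond do [S [M x = n]]]]]

S
U
when cond do M otherwise U
when cond do { L } otherwise U
when cond do { S } otherwise U
when cond do { M } otherwise U
when cond do { x = n } otherwise U
when cond do { x = n } otherwise when cond do S
when cond do { x = n } otherwise when cond do M
when cond do { x = n } otherwise when cond do x = n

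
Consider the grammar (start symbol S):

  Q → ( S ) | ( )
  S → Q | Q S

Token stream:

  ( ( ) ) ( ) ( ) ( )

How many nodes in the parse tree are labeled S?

5

[S [Q ( [S [Q ( )]] )] [S [Q ( )] [S [Q ( )] [S [Q ( )]]]]]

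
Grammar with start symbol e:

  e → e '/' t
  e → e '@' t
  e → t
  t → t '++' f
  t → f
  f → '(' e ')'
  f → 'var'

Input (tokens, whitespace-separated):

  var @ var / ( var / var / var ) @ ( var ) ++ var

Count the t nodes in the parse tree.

9

[e [e [e [e [t [f var]]] @ [t [f var]]] / [t [f ( [e [e [e [t [f var]]] / [t [f var]]] / [t [f var]]] )]]] @ [t [t [f ( [e [t [f var]]] )]] ++ [f var]]]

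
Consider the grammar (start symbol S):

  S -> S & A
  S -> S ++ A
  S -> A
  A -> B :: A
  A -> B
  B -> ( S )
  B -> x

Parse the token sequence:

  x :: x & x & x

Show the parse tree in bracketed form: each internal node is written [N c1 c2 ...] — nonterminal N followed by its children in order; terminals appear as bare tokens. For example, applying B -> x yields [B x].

S
S & A
S & A & A
A & A & A
B :: A & A & A
x :: A & A & A
x :: B & A & A
x :: x & A & A
x :: x & B & A
x :: x & x & A
x :: x & x & B
x :: x & x & x

[S [S [S [A [B x] :: [A [B x]]]] & [A [B x]]] & [A [B x]]]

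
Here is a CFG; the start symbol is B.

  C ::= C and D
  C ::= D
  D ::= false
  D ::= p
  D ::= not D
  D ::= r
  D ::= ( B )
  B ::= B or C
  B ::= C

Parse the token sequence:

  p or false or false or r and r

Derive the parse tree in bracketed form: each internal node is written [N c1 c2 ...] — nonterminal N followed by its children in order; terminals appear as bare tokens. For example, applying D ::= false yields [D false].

[B [B [B [B [C [D p]]] or [C [D false]]] or [C [D false]]] or [C [C [D r]] and [D r]]]

B
B or C
B or C or C
B or C or C or C
C or C or C or C
D or C or C or C
p or C or C or C
p or D or C or C
p or false or C or C
p or false or D or C
p or false or false or C
p or false or false or C and D
p or false or false or D and D
p or false or false or r and D
p or false or false or r and r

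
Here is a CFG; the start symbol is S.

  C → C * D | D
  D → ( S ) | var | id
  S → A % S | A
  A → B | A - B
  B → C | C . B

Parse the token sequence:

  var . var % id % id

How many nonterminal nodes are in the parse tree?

[S [A [B [C [D var]] . [B [C [D var]]]]] % [S [A [B [C [D id]]]] % [S [A [B [C [D id]]]]]]]

18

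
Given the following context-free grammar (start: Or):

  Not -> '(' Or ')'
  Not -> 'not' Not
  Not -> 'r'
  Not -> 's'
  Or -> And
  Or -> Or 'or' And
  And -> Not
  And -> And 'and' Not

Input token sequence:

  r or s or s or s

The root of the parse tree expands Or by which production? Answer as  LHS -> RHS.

Or -> Or 'or' And

[Or [Or [Or [Or [And [Not r]]] or [And [Not s]]] or [And [Not s]]] or [And [Not s]]]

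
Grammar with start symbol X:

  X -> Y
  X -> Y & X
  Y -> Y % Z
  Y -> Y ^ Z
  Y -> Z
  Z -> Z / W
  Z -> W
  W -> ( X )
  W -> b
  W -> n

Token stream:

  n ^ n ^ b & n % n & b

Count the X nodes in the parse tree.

3

[X [Y [Y [Y [Z [W n]]] ^ [Z [W n]]] ^ [Z [W b]]] & [X [Y [Y [Z [W n]]] % [Z [W n]]] & [X [Y [Z [W b]]]]]]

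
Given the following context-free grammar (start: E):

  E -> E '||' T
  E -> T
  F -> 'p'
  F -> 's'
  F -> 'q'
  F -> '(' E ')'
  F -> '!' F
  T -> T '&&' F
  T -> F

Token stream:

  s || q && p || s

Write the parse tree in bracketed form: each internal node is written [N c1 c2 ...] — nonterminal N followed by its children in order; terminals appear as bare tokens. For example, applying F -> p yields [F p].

[E [E [E [T [F s]]] || [T [T [F q]] && [F p]]] || [T [F s]]]

E
E || T
E || T || T
T || T || T
F || T || T
s || T || T
s || T && F || T
s || F && F || T
s || q && F || T
s || q && p || T
s || q && p || F
s || q && p || s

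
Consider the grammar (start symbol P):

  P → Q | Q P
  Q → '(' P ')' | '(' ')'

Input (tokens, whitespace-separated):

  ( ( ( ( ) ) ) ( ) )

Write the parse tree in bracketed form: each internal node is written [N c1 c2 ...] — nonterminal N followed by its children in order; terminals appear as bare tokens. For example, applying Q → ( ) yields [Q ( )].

P
Q
( P )
( Q P )
( ( P ) P )
( ( Q ) P )
( ( ( P ) ) P )
( ( ( Q ) ) P )
( ( ( ( ) ) ) P )
( ( ( ( ) ) ) Q )
( ( ( ( ) ) ) ( ) )

[P [Q ( [P [Q ( [P [Q ( [P [Q ( )]] )]] )] [P [Q ( )]]] )]]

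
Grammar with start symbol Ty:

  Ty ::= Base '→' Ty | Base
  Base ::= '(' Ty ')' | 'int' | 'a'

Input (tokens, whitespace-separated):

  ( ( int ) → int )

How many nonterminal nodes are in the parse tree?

[Ty [Base ( [Ty [Base ( [Ty [Base int]] )] → [Ty [Base int]]] )]]

8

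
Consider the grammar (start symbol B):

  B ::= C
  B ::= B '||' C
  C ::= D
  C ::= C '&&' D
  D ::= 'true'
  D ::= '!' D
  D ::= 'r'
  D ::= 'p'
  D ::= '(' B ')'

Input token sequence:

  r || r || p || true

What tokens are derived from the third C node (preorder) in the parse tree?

[B [B [B [B [C [D r]]] || [C [D r]]] || [C [D p]]] || [C [D true]]]

p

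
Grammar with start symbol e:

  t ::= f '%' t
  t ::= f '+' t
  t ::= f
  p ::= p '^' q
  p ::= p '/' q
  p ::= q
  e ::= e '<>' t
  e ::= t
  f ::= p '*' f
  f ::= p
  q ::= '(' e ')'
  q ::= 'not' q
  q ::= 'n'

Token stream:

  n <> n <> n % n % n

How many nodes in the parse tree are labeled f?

5

[e [e [e [t [f [p [q n]]]]] <> [t [f [p [q n]]]]] <> [t [f [p [q n]]] % [t [f [p [q n]]] % [t [f [p [q n]]]]]]]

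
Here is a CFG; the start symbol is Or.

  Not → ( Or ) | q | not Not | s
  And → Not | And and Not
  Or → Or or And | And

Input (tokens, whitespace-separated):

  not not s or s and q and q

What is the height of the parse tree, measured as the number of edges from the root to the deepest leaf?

6

[Or [Or [And [Not not [Not not [Not s]]]]] or [And [And [And [Not s]] and [Not q]] and [Not q]]]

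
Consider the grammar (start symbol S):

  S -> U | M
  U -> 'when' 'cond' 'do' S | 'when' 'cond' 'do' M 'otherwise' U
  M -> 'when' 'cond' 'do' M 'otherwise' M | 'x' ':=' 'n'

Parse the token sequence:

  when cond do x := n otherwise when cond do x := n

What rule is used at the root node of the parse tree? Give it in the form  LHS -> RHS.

S -> U

[S [U when cond do [M x := n] otherwise [U when cond do [S [M x := n]]]]]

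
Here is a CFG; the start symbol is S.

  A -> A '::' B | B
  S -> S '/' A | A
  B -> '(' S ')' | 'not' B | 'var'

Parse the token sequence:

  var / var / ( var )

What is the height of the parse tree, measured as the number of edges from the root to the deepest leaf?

6

[S [S [S [A [B var]]] / [A [B var]]] / [A [B ( [S [A [B var]]] )]]]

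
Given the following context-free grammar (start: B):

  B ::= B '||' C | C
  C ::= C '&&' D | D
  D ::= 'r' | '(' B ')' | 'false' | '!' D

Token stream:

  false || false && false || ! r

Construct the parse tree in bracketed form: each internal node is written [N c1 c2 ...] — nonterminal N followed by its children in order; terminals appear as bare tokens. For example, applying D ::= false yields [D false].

B
B || C
B || C || C
C || C || C
D || C || C
false || C || C
false || C && D || C
false || D && D || C
false || false && D || C
false || false && false || C
false || false && false || D
false || false && false || ! D
false || false && false || ! r

[B [B [B [C [D false]]] || [C [C [D false]] && [D false]]] || [C [D ! [D r]]]]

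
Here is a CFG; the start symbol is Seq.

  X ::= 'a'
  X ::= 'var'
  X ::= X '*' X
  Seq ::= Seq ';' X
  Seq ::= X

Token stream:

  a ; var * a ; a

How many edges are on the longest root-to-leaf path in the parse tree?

[Seq [Seq [Seq [X a]] ; [X [X var] * [X a]]] ; [X a]]

4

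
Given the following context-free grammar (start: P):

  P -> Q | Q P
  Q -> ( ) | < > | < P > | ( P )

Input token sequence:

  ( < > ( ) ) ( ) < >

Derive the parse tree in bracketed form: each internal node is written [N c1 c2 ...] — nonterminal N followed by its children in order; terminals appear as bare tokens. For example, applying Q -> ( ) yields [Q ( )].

[P [Q ( [P [Q < >] [P [Q ( )]]] )] [P [Q ( )] [P [Q < >]]]]

P
Q P
( P ) P
( Q P ) P
( < > P ) P
( < > Q ) P
( < > ( ) ) P
( < > ( ) ) Q P
( < > ( ) ) ( ) P
( < > ( ) ) ( ) Q
( < > ( ) ) ( ) < >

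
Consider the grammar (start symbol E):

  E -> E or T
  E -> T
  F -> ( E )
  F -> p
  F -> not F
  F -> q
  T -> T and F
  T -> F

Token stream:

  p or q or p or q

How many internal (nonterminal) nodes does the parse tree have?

12

[E [E [E [E [T [F p]]] or [T [F q]]] or [T [F p]]] or [T [F q]]]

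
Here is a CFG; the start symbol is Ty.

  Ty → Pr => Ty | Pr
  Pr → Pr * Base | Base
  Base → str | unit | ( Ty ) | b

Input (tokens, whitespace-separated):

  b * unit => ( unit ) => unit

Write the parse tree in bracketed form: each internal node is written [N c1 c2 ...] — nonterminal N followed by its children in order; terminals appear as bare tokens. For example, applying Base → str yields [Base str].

[Ty [Pr [Pr [Base b]] * [Base unit]] => [Ty [Pr [Base ( [Ty [Pr [Base unit]]] )]] => [Ty [Pr [Base unit]]]]]

Ty
Pr => Ty
Pr * Base => Ty
Base * Base => Ty
b * Base => Ty
b * unit => Ty
b * unit => Pr => Ty
b * unit => Base => Ty
b * unit => ( Ty ) => Ty
b * unit => ( Pr ) => Ty
b * unit => ( Base ) => Ty
b * unit => ( unit ) => Ty
b * unit => ( unit ) => Pr
b * unit => ( unit ) => Base
b * unit => ( unit ) => unit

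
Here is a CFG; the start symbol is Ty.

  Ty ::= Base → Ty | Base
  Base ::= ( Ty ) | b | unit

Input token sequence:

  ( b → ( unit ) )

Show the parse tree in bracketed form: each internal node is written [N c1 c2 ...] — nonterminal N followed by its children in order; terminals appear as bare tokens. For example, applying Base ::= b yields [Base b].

[Ty [Base ( [Ty [Base b] → [Ty [Base ( [Ty [Base unit]] )]]] )]]

Ty
Base
( Ty )
( Base → Ty )
( b → Ty )
( b → Base )
( b → ( Ty ) )
( b → ( Base ) )
( b → ( unit ) )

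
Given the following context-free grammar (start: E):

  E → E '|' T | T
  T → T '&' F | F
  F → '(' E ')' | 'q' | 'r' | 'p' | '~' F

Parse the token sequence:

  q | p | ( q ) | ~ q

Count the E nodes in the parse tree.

[E [E [E [E [T [F q]]] | [T [F p]]] | [T [F ( [E [T [F q]]] )]]] | [T [F ~ [F q]]]]

5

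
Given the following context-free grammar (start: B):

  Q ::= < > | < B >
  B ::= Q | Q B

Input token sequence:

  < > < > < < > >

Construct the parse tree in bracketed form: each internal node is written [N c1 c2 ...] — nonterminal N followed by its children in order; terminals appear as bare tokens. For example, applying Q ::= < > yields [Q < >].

[B [Q < >] [B [Q < >] [B [Q < [B [Q < >]] >]]]]

B
Q B
< > B
< > Q B
< > < > B
< > < > Q
< > < > < B >
< > < > < Q >
< > < > < < > >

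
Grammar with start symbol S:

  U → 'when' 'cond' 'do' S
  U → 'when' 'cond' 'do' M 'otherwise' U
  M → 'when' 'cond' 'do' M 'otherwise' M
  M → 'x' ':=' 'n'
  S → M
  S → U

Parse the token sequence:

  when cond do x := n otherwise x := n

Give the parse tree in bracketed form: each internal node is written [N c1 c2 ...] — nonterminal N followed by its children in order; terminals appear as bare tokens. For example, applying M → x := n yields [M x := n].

[S [M when cond do [M x := n] otherwise [M x := n]]]

S
M
when cond do M otherwise M
when cond do x := n otherwise M
when cond do x := n otherwise x := n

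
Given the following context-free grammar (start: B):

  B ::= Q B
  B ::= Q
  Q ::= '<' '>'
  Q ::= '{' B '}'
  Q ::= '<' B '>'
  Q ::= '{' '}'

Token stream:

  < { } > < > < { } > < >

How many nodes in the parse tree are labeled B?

[B [Q < [B [Q { }]] >] [B [Q < >] [B [Q < [B [Q { }]] >] [B [Q < >]]]]]

6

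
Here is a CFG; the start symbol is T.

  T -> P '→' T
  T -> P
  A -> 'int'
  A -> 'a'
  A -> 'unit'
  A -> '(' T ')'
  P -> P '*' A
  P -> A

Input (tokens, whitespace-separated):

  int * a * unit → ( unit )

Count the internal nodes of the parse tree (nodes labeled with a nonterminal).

[T [P [P [P [A int]] * [A a]] * [A unit]] → [T [P [A ( [T [P [A unit]]] )]]]]

13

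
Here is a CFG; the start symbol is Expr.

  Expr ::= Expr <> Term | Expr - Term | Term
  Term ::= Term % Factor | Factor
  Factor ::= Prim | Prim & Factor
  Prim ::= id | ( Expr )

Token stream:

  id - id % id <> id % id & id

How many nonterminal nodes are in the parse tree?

20

[Expr [Expr [Expr [Term [Factor [Prim id]]]] - [Term [Term [Factor [Prim id]]] % [Factor [Prim id]]]] <> [Term [Term [Factor [Prim id]]] % [Factor [Prim id] & [Factor [Prim id]]]]]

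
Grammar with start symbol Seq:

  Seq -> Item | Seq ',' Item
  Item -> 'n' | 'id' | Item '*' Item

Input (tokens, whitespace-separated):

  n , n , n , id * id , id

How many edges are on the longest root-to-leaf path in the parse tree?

6

[Seq [Seq [Seq [Seq [Seq [Item n]] , [Item n]] , [Item n]] , [Item [Item id] * [Item id]]] , [Item id]]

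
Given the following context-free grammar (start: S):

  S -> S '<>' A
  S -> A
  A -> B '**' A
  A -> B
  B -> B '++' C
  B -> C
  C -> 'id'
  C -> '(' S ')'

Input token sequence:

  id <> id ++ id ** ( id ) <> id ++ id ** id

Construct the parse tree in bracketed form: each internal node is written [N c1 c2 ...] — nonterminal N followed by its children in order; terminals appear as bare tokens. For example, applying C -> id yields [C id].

[S [S [S [A [B [C id]]]] <> [A [B [B [C id]] ++ [C id]] ** [A [B [C ( [S [A [B [C id]]]] )]]]]] <> [A [B [B [C id]] ++ [C id]] ** [A [B [C id]]]]]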